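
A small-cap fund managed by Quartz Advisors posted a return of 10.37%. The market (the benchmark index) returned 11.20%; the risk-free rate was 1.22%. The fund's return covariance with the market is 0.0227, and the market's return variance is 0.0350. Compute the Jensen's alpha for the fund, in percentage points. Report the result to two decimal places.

β = Cov / Var = 0.0227 / 0.0350 = 0.6486
E[R] = Rf + β(Rm − Rf) = 1.22% + 0.6486 × (11.20% − 1.22%) = 7.6930%
α = Rp − E[R] = 10.37% − 7.6930% = 2.6770

2.68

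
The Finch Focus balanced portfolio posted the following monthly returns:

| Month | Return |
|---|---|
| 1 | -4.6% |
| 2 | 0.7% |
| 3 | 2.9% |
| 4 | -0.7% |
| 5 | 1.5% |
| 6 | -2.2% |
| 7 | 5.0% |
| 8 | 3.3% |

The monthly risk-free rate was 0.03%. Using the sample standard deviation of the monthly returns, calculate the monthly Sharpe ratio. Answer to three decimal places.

0.225

r̄ = (-4.6 + 0.7 + 2.9 − 0.7 + 1.5 − 2.2 + 5 + 3.3) / 8 = 0.7375%
Σ(r − r̄)² = (-4.6 − 0.7375)² + (0.7 − 0.7375)² + … = 69.1788
σ = √[69.1788 / 7] = 3.1437%
Sharpe = (r̄ − rf) / σ = (0.7375 − 0.03) / 3.1437 = 0.7075 / 3.1437 = 0.2251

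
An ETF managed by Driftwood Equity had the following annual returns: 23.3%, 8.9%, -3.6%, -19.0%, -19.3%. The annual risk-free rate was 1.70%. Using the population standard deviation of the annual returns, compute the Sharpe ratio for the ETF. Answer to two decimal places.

Mean return r̄ = -9.70 / 5 = -1.9400%
Σ(r − r̄)² = (23.3 − (-1.9400))² + (8.9 − (-1.9400))² + … = 1349.7320
σ = √[1349.7320 / 5] = 16.4300%
Sharpe = (r̄ − rf) / σ = (-1.9400 − 1.7) / 16.4300 = -3.6400 / 16.4300 = -0.2215

-0.22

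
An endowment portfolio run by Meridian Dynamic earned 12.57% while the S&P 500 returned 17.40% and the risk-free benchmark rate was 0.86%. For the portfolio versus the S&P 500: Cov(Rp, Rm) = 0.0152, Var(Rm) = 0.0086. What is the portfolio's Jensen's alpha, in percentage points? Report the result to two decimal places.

β = Cov / Var = 0.0152 / 0.0086 = 1.7674
E[R] = Rf + β(Rm − Rf) = 0.86% + 1.7674 × (17.40% − 0.86%) = 30.0928%
α = Rp − E[R] = 12.57% − 30.0928% = -17.5228

-17.52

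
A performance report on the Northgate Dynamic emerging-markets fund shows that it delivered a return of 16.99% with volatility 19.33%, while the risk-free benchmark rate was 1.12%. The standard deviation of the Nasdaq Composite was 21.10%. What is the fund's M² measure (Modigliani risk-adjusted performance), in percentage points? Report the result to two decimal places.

18.44

Sharpe = (Rp − Rf) / σp = (16.99% − 1.12%) / 19.33% = 0.8210
M² = Rf + Sharpe × σm = 1.12% + 0.8210 × 21.10% = 18.4431%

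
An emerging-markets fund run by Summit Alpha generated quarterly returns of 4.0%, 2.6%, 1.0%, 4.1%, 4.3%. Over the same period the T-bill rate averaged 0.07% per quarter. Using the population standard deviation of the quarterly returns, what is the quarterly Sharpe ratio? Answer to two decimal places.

2.50

μ = (4 + 2.6 + 1 + 4.1 + 4.3) / 5 = 3.2000%
Σ(r − μ)² = (4 − 3.2000)² + (2.6 − 3.2000)² + … = 7.8600
σ = √[7.8600 / 5] = 1.2538%
Sharpe = (μ − rf) / σ = (3.2000 − 0.07) / 1.2538 = 3.1300 / 1.2538 = 2.4964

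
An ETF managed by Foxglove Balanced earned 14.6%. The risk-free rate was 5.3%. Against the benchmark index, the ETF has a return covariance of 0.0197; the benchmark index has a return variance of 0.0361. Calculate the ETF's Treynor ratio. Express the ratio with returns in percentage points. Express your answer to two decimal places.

17.04

β = Cov / Var = 0.0197 / 0.0361 = 0.5457
Treynor = (Rp − Rf) / β = (14.6% − 5.3%) / 0.5457 = 9.30 / 0.5457 = 17.0423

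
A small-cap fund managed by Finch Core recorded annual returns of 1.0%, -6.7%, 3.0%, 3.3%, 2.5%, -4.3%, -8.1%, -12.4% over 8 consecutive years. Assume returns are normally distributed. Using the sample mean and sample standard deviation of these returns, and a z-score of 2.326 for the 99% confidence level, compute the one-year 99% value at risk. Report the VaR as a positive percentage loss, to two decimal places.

16.64

r̄ = (1 − 6.7 + 3 + 3.3 + 2.5 − 4.3 − 8.1 − 12.4) / 8 = -2.7125%
Sample std dev = √[251.0288 / 7] = 5.9884%
VaR = −(r̄ − z·σ) = −(-2.7125 − 2.326 × 5.9884) = −(-16.6415) = 16.6415%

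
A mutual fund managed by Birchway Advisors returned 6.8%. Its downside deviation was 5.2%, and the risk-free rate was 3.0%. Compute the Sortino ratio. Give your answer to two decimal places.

0.73

Sortino = (Rp − Rf) / σd = (6.8% − 3.0%) / 5.2% = 3.80% / 5.2% = 0.7308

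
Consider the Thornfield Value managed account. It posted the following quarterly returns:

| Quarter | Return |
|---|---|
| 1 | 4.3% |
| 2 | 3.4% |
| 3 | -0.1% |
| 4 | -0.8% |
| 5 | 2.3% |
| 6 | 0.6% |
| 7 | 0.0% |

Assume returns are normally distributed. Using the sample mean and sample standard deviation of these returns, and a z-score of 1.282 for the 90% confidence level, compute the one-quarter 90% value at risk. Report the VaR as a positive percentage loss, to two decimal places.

μ = (4.3 + 3.4 − 0.1 − 0.8 + 2.3 + 0.6 + 0) / 7 = 9.70 / 7 = 1.3857%
Σ(r − μ)² = (4.3 − 1.3857)² + (3.4 − 1.3857)² + … = 22.9086
σ = √[22.9086 / 6] = 1.9540%
VaR = −(μ − z·σ) = −(1.3857 − 1.282 × 1.9540) = −(-1.1193) = 1.1193%

1.12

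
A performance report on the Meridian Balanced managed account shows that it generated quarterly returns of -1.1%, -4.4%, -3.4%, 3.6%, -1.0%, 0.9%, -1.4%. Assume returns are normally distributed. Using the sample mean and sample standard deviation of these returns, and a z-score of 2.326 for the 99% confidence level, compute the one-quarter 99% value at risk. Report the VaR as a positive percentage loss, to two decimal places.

7.14

μ = (-1.1 − 4.4 − 3.4 + 3.6 − 1 + 0.9 − 1.4) / 7 = -6.80 / 7 = -0.9714%
Σ(r − μ)² = (-1.1 − (-0.9714))² + (-4.4 − (-0.9714))² + … = 42.2543
sample σ = √(42.2543 / 6) = √7.0424 = 2.6538%
VaR = −(μ − z·σ) = −(-0.9714 − 2.326 × 2.6538) = −(-7.1441) = 7.1441%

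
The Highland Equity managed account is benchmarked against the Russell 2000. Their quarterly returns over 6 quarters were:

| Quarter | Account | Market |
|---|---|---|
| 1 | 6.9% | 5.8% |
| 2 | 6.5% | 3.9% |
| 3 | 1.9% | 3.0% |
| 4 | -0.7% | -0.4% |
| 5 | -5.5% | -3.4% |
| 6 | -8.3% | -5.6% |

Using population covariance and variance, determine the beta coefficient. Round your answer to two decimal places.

r̄p = 0.1333%,  r̄m = 0.5500%
Cov = Σ(rp − r̄p)(rm − r̄m) / 6 = 22.6817
Var(rm) = Σ(rm − r̄m)² / 6 = 16.5192
β = Cov / Var = 22.6817 / 16.5192 = 1.3731

1.37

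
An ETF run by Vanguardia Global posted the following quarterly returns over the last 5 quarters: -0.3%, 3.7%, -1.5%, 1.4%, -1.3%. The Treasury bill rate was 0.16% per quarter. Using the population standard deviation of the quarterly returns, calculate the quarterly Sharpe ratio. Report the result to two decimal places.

0.12

μ = (-0.3 + 3.7 − 1.5 + 1.4 − 1.3) / 5 = 0.4000%
Σ(r − μ)² = (-0.3 − 0.4000)² + (3.7 − 0.4000)² + … = 18.8800
population σ = √(18.8800 / 5) = √3.7760 = 1.9432%
Sharpe = (μ − rf) / σ = (0.4000 − 0.16) / 1.9432 = 0.2400 / 1.9432 = 0.1235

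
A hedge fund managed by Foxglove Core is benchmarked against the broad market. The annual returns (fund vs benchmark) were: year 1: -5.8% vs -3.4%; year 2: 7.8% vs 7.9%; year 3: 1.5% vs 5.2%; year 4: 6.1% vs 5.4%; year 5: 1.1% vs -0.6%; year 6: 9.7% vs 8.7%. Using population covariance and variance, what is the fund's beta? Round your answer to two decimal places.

r̄p = 3.4000%,  r̄m = 3.8667%
Cov = Σ(rp − r̄p)(rm − r̄m) / 6 = 21.1550
Var(rm) = Σ(rm − r̄m)² / 6 = 19.4189
β = Cov / Var = 21.1550 / 19.4189 = 1.0894

1.09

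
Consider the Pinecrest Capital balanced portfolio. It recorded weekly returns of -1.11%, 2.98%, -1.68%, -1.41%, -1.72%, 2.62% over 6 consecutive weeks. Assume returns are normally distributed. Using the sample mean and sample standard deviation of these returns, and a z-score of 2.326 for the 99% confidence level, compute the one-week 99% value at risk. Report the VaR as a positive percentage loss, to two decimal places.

r̄ = (-1.11 + 2.98 − 1.68 − 1.41 − 1.72 + 2.62) / 6 = -0.0533%
Sample σ = √[Σ(r − r̄)² / 5] = √[24.7287 / 5] = √4.9457 = 2.2239%
VaR = −(r̄ − z·σ) = −(-0.0533 − 2.326 × 2.2239) = −(-5.2261) = 5.2261%

5.23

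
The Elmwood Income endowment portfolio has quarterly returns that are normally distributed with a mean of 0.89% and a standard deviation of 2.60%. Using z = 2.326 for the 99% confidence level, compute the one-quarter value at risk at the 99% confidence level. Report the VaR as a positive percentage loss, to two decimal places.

5.16

VaR (as % loss) = −(μ − z·σ) = −(0.89% − 2.326 × 2.60%) = −(-5.1576%) = 5.1576%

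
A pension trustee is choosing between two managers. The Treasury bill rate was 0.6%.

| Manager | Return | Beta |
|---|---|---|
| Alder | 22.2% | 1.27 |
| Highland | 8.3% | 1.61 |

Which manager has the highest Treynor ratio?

Alder: Treynor = (22.2% − 0.6%) / 1.27 = 17.008
Highland: Treynor = (8.3% − 0.6%) / 1.61 = 4.783
Highest: Alder (17.008).

Alder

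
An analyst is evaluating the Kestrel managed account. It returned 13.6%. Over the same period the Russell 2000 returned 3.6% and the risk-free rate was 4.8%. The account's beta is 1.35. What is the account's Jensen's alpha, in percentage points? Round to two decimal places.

10.42

CAPM expected return = Rf + β(Rm − Rf) = 4.8% + 1.35 × (3.6% − 4.8%) = 4.8 + 1.35 × -1.20 = 3.1800%
Jensen's α = Rp − E[R] = 13.6% − 3.1800% = 10.4200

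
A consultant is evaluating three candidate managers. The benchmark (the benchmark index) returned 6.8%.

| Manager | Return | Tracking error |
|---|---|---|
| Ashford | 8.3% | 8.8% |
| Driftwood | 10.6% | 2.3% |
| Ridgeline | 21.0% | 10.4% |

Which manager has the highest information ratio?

Driftwood

Ashford: IR = (8.3% − 6.8%) / 8.8% = 0.170
Driftwood: IR = (10.6% − 6.8%) / 2.3% = 1.652
Ridgeline: IR = (21.0% − 6.8%) / 10.4% = 1.365
Highest: Driftwood (1.652).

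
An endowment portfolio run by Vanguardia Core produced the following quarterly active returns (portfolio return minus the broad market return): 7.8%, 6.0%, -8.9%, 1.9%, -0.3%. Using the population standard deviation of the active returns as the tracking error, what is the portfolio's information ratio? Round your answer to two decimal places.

0.22

r̄ = (7.8 + 6 − 8.9 + 1.9 − 0.3) / 5 = 6.50 / 5 = 1.3000%
Population σ = √[Σ(r − r̄)² / 5] = √[171.3000 / 5] = √34.2600 = 5.8532%
IR = r̄ / tracking error = 1.3000 / 5.8532 = 0.2221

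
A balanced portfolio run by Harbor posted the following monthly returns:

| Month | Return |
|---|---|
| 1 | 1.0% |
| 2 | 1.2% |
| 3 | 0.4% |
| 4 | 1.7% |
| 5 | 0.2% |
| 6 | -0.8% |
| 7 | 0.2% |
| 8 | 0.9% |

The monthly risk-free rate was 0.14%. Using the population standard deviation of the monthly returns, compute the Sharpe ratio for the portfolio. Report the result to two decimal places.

Mean return μ = 4.80 / 8 = 0.6000%
Σ(r − μ)² = 4.1400; population σ = √(4.1400/8) = 0.7194%
Sharpe = (μ − rf) / σ = (0.6000 − 0.14) / 0.7194 = 0.4600 / 0.7194 = 0.6394

0.64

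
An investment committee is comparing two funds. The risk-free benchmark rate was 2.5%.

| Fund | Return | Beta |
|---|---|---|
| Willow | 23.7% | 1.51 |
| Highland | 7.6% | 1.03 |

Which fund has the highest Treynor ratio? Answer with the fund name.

Willow

Willow: Treynor = (23.7% − 2.5%) / 1.51 = 14.040
Highland: Treynor = (7.6% − 2.5%) / 1.03 = 4.951
Highest: Willow (14.040).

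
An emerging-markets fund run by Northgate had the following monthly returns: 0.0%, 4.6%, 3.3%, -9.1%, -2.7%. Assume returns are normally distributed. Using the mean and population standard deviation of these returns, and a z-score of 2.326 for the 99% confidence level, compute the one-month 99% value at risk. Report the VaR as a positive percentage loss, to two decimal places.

12.13

Mean return r̄ = -3.90 / 5 = -0.7800%
Σ(r − r̄)² = (0 − (-0.7800))² + (4.6 − (-0.7800))² + (3.3 − (-0.7800))² + … = 119.1080
population σ = √(119.1080 / 5) = √23.8216 = 4.8807%
VaR = −(r̄ − z·σ) = −(-0.7800 − 2.326 × 4.8807) = −(-12.1325) = 12.1325%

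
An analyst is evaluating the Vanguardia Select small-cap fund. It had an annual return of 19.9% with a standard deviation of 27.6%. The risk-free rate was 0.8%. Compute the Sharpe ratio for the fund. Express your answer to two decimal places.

0.69

Sharpe = (Rp − Rf) / σp = (19.9% − 0.8%) / 27.6% = 19.10% / 27.6% = 0.6920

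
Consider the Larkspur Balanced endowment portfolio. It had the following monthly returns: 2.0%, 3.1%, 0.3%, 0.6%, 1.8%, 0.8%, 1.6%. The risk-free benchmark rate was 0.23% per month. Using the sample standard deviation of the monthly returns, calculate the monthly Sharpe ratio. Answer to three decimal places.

Mean return μ = 10.20 / 7 = 1.4571%
Σ(r − μ)² = 5.6371; sample σ = √(5.6371/6) = 0.9693%
Sharpe = (μ − rf) / σ = (1.4571 − 0.23) / 0.9693 = 1.2271 / 0.9693 = 1.2660

1.266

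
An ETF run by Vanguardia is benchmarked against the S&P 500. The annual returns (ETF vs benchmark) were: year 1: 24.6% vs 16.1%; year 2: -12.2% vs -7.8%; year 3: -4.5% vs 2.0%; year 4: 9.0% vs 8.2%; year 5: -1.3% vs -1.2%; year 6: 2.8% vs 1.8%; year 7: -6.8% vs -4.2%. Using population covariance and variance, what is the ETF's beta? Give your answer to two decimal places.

r̄p = 1.6571%,  r̄m = 2.1286%
Cov = Σ(rp − r̄p)(rm − r̄m) / 7 = 80.9269
Var(rm) = Σ(rm − r̄m)² / 7 = 54.5563
β = Cov / Var = 80.9269 / 54.5563 = 1.4834

1.48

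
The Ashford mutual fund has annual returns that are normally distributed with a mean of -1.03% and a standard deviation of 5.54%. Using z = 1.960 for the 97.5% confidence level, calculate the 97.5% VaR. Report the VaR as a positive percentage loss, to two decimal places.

11.89

VaR (as % loss) = −(μ − z·σ) = −(-1.03% − 1.960 × 5.54%) = −(-11.8884%) = 11.8884%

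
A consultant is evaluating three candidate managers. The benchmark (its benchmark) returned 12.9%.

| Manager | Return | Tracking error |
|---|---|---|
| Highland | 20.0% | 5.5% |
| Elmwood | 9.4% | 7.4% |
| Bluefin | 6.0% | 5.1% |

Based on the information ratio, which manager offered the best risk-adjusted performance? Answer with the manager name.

Highland: IR = (20.0% − 12.9%) / 5.5% = 1.291
Elmwood: IR = (9.4% − 12.9%) / 7.4% = -0.473
Bluefin: IR = (6.0% − 12.9%) / 5.1% = -1.353
Highest: Highland (1.291).

Highland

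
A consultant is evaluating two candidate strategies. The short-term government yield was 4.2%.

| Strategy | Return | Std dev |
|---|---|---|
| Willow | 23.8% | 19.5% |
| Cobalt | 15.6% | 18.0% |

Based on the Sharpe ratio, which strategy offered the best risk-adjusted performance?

Willow: Sharpe ratio = (23.8% − 4.2%) / 19.5% = 1.005
Cobalt: Sharpe ratio = (15.6% − 4.2%) / 18.0% = 0.633
Highest: Willow (1.005).

Willow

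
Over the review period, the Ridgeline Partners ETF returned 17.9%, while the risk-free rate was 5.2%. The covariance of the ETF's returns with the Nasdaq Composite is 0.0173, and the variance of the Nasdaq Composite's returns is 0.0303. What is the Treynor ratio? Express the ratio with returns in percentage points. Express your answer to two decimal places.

22.24

β = Cov / Var = 0.0173 / 0.0303 = 0.5710
Treynor = (Rp − Rf) / β = (17.9% − 5.2%) / 0.5710 = 12.70 / 0.5710 = 22.2417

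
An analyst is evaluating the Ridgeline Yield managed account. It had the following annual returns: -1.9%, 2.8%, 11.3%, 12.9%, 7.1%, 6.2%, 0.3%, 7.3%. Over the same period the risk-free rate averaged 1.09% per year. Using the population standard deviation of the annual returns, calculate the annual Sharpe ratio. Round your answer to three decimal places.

μ = (-1.9 + 2.8 + 11.3 + 12.9 + 7.1 + 6.2 + 0.3 + 7.3) / 8 = 5.7500%
Σ(r − μ)² = 183.2800; population σ = √(183.2800/8) = 4.7864%
Sharpe = (μ − rf) / σ = (5.7500 − 1.09) / 4.7864 = 4.6600 / 4.7864 = 0.9736

0.974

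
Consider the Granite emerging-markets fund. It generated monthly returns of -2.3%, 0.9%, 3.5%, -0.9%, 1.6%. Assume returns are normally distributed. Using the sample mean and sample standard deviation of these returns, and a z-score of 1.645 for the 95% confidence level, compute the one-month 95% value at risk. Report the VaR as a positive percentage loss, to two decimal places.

3.13

r̄ = (-2.3 + 0.9 + 3.5 − 0.9 + 1.6) / 5 = 0.5600%
Σ(r − r̄)² = 20.1520; sample σ = √(20.1520/4) = 2.2445%
VaR = −(r̄ − z·σ) = −(0.5600 − 1.645 × 2.2445) = −(-3.1322) = 3.1322%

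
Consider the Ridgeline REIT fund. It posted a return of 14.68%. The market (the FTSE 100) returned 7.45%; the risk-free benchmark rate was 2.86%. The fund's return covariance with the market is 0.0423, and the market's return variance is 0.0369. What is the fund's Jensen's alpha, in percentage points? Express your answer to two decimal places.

6.56

β = Cov / Var = 0.0423 / 0.0369 = 1.1463
E[R] = Rf + β(Rm − Rf) = 2.86% + 1.1463 × (7.45% − 2.86%) = 8.1215%
α = Rp − E[R] = 14.68% − 8.1215% = 6.5585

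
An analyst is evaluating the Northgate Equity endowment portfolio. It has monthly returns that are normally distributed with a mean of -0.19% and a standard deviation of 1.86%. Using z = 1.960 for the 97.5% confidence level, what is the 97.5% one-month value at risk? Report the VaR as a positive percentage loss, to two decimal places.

VaR (as % loss) = −(μ − z·σ) = −(-0.19% − 1.960 × 1.86%) = −(-3.8356%) = 3.8356%

3.84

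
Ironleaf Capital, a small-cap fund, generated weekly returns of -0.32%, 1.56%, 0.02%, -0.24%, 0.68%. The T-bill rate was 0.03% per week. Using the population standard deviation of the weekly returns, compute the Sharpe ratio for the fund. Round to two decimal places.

0.44

Mean return r̄ = 1.700 / 5 = 0.3400%
Population σ = √[Σ(r − r̄)² / 5] = √[2.4784 / 5] = √0.4957 = 0.7041%
Sharpe = (r̄ − rf) / σ = (0.3400 − 0.03) / 0.7041 = 0.3100 / 0.7041 = 0.4403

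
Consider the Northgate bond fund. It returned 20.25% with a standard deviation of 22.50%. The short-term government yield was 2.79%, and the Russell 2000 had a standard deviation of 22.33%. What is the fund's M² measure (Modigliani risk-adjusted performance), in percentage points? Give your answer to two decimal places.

Sharpe = (Rp − Rf) / σp = (20.25% − 2.79%) / 22.50% = 0.7760
M² = Rf + Sharpe × σm = 2.79% + 0.7760 × 22.33% = 20.1181%

20.12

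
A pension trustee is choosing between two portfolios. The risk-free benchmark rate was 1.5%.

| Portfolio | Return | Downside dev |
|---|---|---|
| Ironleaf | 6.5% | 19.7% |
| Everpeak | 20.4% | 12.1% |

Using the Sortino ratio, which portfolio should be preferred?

Everpeak

Ironleaf: Sortino ratio = (6.5% − 1.5%) / 19.7% = 0.254
Everpeak: Sortino ratio = (20.4% − 1.5%) / 12.1% = 1.562
Highest: Everpeak (1.562).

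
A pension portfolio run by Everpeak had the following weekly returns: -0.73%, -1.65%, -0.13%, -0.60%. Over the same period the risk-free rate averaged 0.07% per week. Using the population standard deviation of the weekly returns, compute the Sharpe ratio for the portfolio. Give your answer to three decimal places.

-1.538

r̄ = (-0.73 − 1.65 − 0.13 − 0.6) / 4 = -0.7775%
Population std dev = √[1.2143 / 4] = 0.5510%
Sharpe = (r̄ − rf) / σ = (-0.7775 − 0.07) / 0.5510 = -0.8475 / 0.5510 = -1.5381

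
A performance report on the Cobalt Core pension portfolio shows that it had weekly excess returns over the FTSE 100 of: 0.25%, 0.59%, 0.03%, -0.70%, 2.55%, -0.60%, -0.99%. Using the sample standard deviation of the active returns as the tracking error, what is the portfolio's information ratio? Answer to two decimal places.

0.14

r̄ = (0.25 + 0.59 + 0.03 − 0.7 + 2.55 − 0.6 − 0.99) / 7 = 1.130 / 7 = 0.1614%
Σ(r − r̄)² = 8.5617; sample σ = √(8.5617/6) = 1.1946%
IR = r̄ / tracking error = 0.1614 / 1.1946 = 0.1351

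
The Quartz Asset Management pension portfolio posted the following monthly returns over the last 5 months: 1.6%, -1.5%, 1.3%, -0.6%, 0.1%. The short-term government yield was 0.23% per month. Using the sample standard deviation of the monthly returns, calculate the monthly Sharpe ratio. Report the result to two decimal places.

Mean return r̄ = 0.90 / 5 = 0.1800%
Σ(r − r̄)² = (1.6 − 0.1800)² + (-1.5 − 0.1800)² + (1.3 − 0.1800)² + … = 6.7080
σ = √[6.7080 / 4] = 1.2950%
Sharpe = (r̄ − rf) / σ = (0.1800 − 0.23) / 1.2950 = -0.0500 / 1.2950 = -0.0386

-0.04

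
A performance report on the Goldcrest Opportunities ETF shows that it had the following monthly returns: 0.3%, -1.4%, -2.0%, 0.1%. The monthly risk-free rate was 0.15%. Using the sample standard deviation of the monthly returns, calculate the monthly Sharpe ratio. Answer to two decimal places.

r̄ = (0.3 − 1.4 − 2 + 0.1) / 4 = -0.7500%
Σ(r − r̄)² = 3.8100; sample σ = √(3.8100/3) = 1.1269%
Sharpe = (r̄ − rf) / σ = (-0.7500 − 0.15) / 1.1269 = -0.9000 / 1.1269 = -0.7987

-0.80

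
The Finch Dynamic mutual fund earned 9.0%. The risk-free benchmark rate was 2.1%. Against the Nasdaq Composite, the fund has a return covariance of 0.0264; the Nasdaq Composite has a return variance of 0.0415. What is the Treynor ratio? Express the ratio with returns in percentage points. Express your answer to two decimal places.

10.85

β = Cov / Var = 0.0264 / 0.0415 = 0.6361
Treynor = (Rp − Rf) / β = (9.0% − 2.1%) / 0.6361 = 6.90 / 0.6361 = 10.8474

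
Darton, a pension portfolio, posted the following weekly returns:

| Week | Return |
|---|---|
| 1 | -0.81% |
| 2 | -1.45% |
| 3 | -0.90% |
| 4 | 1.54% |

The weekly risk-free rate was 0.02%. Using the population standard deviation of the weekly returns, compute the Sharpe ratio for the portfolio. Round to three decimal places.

-0.370

Mean return r̄ = -1.620 / 4 = -0.4050%
Σ(r − r̄)² = (-0.81 − (-0.4050))² + (-1.45 − (-0.4050))² + … = 5.2841
population σ = √(5.2841 / 4) = √1.3210 = 1.1493%
Sharpe = (r̄ − rf) / σ = (-0.4050 − 0.02) / 1.1493 = -0.4250 / 1.1493 = -0.3698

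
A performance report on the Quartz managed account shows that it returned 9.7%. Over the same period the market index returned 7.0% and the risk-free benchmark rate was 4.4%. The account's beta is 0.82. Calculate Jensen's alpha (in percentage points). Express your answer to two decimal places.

CAPM expected return = Rf + β(Rm − Rf) = 4.4% + 0.82 × (7.0% − 4.4%) = 4.4 + 0.82 × 2.60 = 6.5320%
Jensen's α = Rp − E[R] = 9.7% − 6.5320% = 3.1680

3.17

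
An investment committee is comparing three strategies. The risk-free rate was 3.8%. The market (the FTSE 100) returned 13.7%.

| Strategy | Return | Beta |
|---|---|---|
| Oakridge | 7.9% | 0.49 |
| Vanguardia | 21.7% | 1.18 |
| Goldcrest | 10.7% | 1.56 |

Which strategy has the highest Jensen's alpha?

Oakridge: α = 7.9% − [3.8% + 0.49 × (13.7% − 3.8%)] = -0.751
Vanguardia: α = 21.7% − [3.8% + 1.18 × (13.7% − 3.8%)] = 6.218
Goldcrest: α = 10.7% − [3.8% + 1.56 × (13.7% − 3.8%)] = -8.544
Highest: Vanguardia (6.218).

Vanguardia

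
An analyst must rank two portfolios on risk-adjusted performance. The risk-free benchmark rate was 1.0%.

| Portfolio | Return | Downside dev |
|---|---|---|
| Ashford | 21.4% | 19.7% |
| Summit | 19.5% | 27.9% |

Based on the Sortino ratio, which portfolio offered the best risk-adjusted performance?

Ashford

Ashford: Sortino ratio = (21.4% − 1.0%) / 19.7% = 1.036
Summit: Sortino ratio = (19.5% − 1.0%) / 27.9% = 0.663
Highest: Ashford (1.036).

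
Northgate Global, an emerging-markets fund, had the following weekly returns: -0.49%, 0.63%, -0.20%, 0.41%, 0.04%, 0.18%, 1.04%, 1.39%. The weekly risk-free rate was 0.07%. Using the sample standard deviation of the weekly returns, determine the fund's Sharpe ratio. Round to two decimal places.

0.49

μ = (-0.49 + 0.63 − 0.2 + 0.41 + 0.04 + 0.18 + 1.04 + 1.39) / 8 = 0.3750%
Σ(r − μ)² = 2.7678; sample σ = √(2.7678/7) = 0.6288%
Sharpe = (μ − rf) / σ = (0.3750 − 0.07) / 0.6288 = 0.3050 / 0.6288 = 0.4851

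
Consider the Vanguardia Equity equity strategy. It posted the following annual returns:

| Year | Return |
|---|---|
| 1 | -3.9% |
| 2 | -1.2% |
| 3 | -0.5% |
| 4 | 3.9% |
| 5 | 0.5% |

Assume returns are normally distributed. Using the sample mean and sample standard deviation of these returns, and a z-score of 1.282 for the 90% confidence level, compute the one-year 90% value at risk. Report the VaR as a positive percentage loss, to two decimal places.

3.87

r̄ = (-3.9 − 1.2 − 0.5 + 3.9 + 0.5) / 5 = -1.20 / 5 = -0.2400%
Σ(r − r̄)² = 32.0720; sample σ = √(32.0720/4) = 2.8316%
VaR = −(r̄ − z·σ) = −(-0.2400 − 1.282 × 2.8316) = −(-3.8701) = 3.8701%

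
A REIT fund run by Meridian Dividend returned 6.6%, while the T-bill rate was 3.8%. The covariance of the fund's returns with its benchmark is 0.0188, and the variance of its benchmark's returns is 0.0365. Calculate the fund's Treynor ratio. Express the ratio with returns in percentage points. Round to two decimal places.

5.44

β = Cov / Var = 0.0188 / 0.0365 = 0.5151
Treynor = (Rp − Rf) / β = (6.6% − 3.8%) / 0.5151 = 2.80 / 0.5151 = 5.4358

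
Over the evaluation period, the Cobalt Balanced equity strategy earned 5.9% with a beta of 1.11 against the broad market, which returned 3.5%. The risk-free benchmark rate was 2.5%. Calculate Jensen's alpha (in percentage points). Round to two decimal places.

2.29

CAPM expected return = Rf + β(Rm − Rf) = 2.5% + 1.11 × (3.5% − 2.5%) = 2.5 + 1.11 × 1.00 = 3.6100%
Jensen's α = Rp − E[R] = 5.9% − 3.6100% = 2.2900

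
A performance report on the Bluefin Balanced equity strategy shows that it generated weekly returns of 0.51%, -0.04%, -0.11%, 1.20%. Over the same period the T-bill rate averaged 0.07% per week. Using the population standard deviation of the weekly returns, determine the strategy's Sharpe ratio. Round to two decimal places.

0.61

Mean return μ = 1.560 / 4 = 0.3900%
Σ(r − μ)² = (0.51 − 0.3900)² + (-0.04 − 0.3900)² + … = 1.1054
population σ = √(1.1054 / 4) = √0.2764 = 0.5257%
Sharpe = (μ − rf) / σ = (0.3900 − 0.07) / 0.5257 = 0.3200 / 0.5257 = 0.6087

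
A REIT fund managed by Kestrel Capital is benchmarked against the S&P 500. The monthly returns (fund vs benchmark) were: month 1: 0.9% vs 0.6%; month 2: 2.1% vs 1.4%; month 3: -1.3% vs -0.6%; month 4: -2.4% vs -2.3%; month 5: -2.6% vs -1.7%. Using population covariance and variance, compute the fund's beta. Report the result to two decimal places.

r̄p = -0.6600%,  r̄m = -0.5200%
Cov = Σ(rp − r̄p)(rm − r̄m) / 5 = 2.4968
Var(rm) = Σ(rm − r̄m)² / 5 = 1.9016
β = Cov / Var = 2.4968 / 1.9016 = 1.3130

1.31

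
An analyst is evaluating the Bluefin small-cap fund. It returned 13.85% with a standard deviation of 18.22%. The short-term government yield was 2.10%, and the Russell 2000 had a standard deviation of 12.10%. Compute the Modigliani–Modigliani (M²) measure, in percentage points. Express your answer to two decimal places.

9.90

Sharpe = (Rp − Rf) / σp = (13.85% − 2.10%) / 18.22% = 0.6449
M² = Rf + Sharpe × σm = 2.10% + 0.6449 × 12.10% = 9.9033%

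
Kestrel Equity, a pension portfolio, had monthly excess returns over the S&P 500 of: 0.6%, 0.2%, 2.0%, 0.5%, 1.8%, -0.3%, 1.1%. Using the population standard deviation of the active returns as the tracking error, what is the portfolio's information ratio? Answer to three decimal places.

1.086

μ = (0.6 + 0.2 + 2 + 0.5 + 1.8 − 0.3 + 1.1) / 7 = 0.8429%
Population σ = √[Σ(r − μ)² / 7] = √[4.2171 / 7] = √0.6024 = 0.7761%
IR = μ / tracking error = 0.8429 / 0.7761 = 1.0861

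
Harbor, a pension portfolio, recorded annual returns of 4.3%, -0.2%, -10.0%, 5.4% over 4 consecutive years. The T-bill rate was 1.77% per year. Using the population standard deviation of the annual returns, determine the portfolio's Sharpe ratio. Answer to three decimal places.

-0.312

μ = (4.3 − 0.2 − 10 + 5.4) / 4 = -0.1250%
Σ(r − μ)² = (4.3 − (-0.1250))² + (-0.2 − (-0.1250))² + … = 147.6275
population σ = √(147.6275 / 4) = √36.9069 = 6.0751%
Sharpe = (μ − rf) / σ = (-0.1250 − 1.77) / 6.0751 = -1.8950 / 6.0751 = -0.3119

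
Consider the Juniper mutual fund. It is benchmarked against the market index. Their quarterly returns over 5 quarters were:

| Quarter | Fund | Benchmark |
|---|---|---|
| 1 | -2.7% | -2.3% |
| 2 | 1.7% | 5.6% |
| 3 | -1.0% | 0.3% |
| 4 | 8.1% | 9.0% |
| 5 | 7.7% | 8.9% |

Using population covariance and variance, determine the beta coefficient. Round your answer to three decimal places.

0.933

r̄p = 2.7600%,  r̄m = 4.3000%
Cov = Σ(rp − r̄p)(rm − r̄m) / 5 = 19.5040
Var(rm) = Σ(rm − r̄m)² / 5 = 20.9000
β = Cov / Var = 19.5040 / 20.9000 = 0.9332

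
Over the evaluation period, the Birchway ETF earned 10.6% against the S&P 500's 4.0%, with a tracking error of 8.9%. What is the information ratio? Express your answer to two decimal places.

IR = (Rp − Rb) / TE = (10.6% − 4.0%) / 8.9% = 6.60% / 8.9% = 0.7416

0.74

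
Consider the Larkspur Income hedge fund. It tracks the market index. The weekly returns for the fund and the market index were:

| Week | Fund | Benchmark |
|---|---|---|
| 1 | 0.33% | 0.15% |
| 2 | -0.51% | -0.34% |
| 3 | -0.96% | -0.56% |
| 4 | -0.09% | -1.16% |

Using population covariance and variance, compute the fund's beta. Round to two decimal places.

r̄p = -0.3075%,  r̄m = -0.4775%
Cov = Σ(rp − r̄p)(rm − r̄m) / 4 = 0.0694
Var(rm) = Σ(rm − r̄m)² / 4 = 0.2213
β = Cov / Var = 0.0694 / 0.2213 = 0.3136

0.31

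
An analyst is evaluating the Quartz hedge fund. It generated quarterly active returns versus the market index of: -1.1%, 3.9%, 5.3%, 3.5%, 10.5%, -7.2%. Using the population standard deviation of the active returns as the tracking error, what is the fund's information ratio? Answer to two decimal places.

μ = (-1.1 + 3.9 + 5.3 + 3.5 + 10.5 − 7.2) / 6 = 2.4833%
Population σ = √[Σ(r − μ)² / 6] = √[181.8483 / 6] = √30.3081 = 5.5053%
IR = μ / tracking error = 2.4833 / 5.5053 = 0.4511

0.45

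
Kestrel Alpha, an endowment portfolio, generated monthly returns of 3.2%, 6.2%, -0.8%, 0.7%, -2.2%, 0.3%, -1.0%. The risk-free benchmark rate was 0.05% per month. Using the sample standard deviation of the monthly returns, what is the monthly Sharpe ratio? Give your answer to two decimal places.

Mean return μ = 6.40 / 7 = 0.9143%
Σ(r − μ)² = 49.8886; sample σ = √(49.8886/6) = 2.8835%
Sharpe = (μ − rf) / σ = (0.9143 − 0.05) / 2.8835 = 0.8643 / 2.8835 = 0.2997

0.30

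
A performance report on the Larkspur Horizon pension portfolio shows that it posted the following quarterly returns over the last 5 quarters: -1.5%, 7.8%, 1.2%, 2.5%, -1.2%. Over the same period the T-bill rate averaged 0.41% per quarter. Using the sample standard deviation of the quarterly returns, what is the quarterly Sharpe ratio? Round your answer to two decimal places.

μ = (-1.5 + 7.8 + 1.2 + 2.5 − 1.2) / 5 = 8.80 / 5 = 1.7600%
Σ(r − μ)² = (-1.5 − 1.7600)² + (7.8 − 1.7600)² + (1.2 − 1.7600)² + … = 56.7320
σ = √[56.7320 / 4] = 3.7660%
Sharpe = (μ − rf) / σ = (1.7600 − 0.41) / 3.7660 = 1.3500 / 3.7660 = 0.3585

0.36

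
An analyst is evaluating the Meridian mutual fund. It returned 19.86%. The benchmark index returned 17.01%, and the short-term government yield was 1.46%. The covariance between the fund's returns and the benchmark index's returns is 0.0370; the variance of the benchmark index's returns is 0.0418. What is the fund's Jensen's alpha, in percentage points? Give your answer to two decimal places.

4.64

β = Cov / Var = 0.0370 / 0.0418 = 0.8852
E[R] = Rf + β(Rm − Rf) = 1.46% + 0.8852 × (17.01% − 1.46%) = 15.2249%
α = Rp − E[R] = 19.86% − 15.2249% = 4.6351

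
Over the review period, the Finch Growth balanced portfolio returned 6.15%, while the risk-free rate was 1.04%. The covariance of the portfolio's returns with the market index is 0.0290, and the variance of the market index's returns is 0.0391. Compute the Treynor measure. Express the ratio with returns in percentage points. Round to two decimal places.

6.89

β = Cov / Var = 0.0290 / 0.0391 = 0.7417
Treynor = (Rp − Rf) / β = (6.15% − 1.04%) / 0.7417 = 5.11 / 0.7417 = 6.8896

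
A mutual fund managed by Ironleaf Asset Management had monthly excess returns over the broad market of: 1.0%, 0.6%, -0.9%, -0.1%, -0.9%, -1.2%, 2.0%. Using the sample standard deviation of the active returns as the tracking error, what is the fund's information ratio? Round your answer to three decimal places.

0.060

μ = (1 + 0.6 − 0.9 − 0.1 − 0.9 − 1.2 + 2) / 7 = 0.50 / 7 = 0.0714%
Σ(r − μ)² = (1 − 0.0714)² + (0.6 − 0.0714)² + … = 8.3943
σ = √[8.3943 / 6] = 1.1828%
IR = μ / tracking error = 0.0714 / 1.1828 = 0.0604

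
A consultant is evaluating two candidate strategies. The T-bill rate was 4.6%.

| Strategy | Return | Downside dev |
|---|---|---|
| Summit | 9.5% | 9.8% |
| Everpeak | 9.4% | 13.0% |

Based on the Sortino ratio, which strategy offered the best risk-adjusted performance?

Summit: Sortino ratio = (9.5% − 4.6%) / 9.8% = 0.500
Everpeak: Sortino ratio = (9.4% − 4.6%) / 13.0% = 0.369
Highest: Summit (0.500).

Summit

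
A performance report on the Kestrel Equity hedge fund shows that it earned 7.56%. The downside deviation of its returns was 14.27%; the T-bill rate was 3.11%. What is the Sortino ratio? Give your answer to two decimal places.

0.31

Sortino = (Rp − Rf) / σd = (7.56% − 3.11%) / 14.27% = 4.45% / 14.27% = 0.3118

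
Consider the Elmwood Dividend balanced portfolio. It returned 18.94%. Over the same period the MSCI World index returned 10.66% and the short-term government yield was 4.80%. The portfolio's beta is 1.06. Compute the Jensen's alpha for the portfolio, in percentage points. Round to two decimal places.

CAPM expected return = Rf + β(Rm − Rf) = 4.80% + 1.06 × (10.66% − 4.80%) = 4.8 + 1.06 × 5.86 = 11.0116%
Jensen's α = Rp − E[R] = 18.94% − 11.0116% = 7.9284

7.93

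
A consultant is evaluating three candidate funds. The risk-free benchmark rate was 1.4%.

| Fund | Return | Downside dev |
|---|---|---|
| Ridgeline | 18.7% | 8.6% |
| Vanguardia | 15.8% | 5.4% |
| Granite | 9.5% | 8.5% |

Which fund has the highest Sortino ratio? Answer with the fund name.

Vanguardia

Ridgeline: Sortino ratio = (18.7% − 1.4%) / 8.6% = 2.012
Vanguardia: Sortino ratio = (15.8% − 1.4%) / 5.4% = 2.667
Granite: Sortino ratio = (9.5% − 1.4%) / 8.5% = 0.953
Highest: Vanguardia (2.667).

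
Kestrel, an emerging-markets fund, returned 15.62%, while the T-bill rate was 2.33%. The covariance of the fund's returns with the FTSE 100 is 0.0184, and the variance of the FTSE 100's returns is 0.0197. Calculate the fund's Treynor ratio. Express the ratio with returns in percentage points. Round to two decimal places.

14.23

β = Cov / Var = 0.0184 / 0.0197 = 0.9340
Treynor = (Rp − Rf) / β = (15.62% − 2.33%) / 0.9340 = 13.29 / 0.9340 = 14.2291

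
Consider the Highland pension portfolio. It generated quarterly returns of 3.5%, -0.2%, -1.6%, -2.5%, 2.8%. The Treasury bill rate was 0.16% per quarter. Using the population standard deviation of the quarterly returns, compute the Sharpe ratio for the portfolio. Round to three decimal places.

0.101

μ = (3.5 − 0.2 − 1.6 − 2.5 + 2.8) / 5 = 2.00 / 5 = 0.4000%
Population std dev = √[28.1400 / 5] = 2.3723%
Sharpe = (μ − rf) / σ = (0.4000 − 0.16) / 2.3723 = 0.2400 / 2.3723 = 0.1012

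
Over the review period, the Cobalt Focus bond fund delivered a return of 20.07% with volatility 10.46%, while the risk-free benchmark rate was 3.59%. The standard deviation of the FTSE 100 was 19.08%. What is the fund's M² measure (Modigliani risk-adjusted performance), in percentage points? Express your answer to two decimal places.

33.65

Sharpe = (Rp − Rf) / σp = (20.07% − 3.59%) / 10.46% = 1.5755
M² = Rf + Sharpe × σm = 3.59% + 1.5755 × 19.08% = 33.6505%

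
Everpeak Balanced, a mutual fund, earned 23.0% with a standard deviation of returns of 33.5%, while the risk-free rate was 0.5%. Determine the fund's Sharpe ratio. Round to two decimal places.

Sharpe = (Rp − Rf) / σp = (23.0% − 0.5%) / 33.5% = 22.50% / 33.5% = 0.6716

0.67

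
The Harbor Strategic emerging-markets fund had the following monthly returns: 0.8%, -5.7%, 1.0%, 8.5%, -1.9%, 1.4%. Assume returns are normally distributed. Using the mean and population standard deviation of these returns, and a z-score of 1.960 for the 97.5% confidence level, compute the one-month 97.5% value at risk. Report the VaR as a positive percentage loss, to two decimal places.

μ = (0.8 − 5.7 + 1 + 8.5 − 1.9 + 1.4) / 6 = 0.6833%
Σ(r − μ)² = (0.8 − 0.6833)² + (-5.7 − 0.6833)² + (1 − 0.6833)² + … = 109.1483
population σ = √(109.1483 / 6) = √18.1914 = 4.2651%
VaR = −(μ − z·σ) = −(0.6833 − 1.960 × 4.2651) = −(-7.6763) = 7.6763%

7.68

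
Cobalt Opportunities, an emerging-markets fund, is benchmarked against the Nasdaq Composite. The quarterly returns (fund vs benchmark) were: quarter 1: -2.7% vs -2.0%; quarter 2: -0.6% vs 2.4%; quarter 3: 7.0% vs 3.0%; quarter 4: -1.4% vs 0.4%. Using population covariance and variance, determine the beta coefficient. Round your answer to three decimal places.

r̄p = 0.5750%,  r̄m = 0.9500%
Cov = Σ(rp − r̄p)(rm − r̄m) / 4 = 5.5538
Var(rm) = Σ(rm − r̄m)² / 4 = 3.8275
β = Cov / Var = 5.5538 / 3.8275 = 1.4510

1.451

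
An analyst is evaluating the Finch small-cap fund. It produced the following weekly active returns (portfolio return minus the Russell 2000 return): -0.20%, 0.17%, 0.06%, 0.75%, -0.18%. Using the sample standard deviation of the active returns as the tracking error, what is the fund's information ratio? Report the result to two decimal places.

r̄ = (-0.2 + 0.17 + 0.06 + 0.75 − 0.18) / 5 = 0.1200%
Σ(r − r̄)² = (-0.2 − 0.1200)² + (0.17 − 0.1200)² + (0.06 − 0.1200)² + … = 0.5954
sample σ = √(0.5954 / 4) = √0.1489 = 0.3859%
IR = r̄ / tracking error = 0.1200 / 0.3859 = 0.3110

0.31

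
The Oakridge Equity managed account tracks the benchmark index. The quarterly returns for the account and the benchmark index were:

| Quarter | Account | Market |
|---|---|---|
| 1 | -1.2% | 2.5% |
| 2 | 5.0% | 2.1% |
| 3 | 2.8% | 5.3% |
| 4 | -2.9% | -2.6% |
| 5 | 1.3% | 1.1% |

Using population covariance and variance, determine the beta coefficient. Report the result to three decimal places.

r̄p = 1.0000%,  r̄m = 1.6800%
Cov = Σ(rp − r̄p)(rm − r̄m) / 5 = 4.5820
Var(rm) = Σ(rm − r̄m)² / 5 = 6.5216
β = Cov / Var = 4.5820 / 6.5216 = 0.7026

0.703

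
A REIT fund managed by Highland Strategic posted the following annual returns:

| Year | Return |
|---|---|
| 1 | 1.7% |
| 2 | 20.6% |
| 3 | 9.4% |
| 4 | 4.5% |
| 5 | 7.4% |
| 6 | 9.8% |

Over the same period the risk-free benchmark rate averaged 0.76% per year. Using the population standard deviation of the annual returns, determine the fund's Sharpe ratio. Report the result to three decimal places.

Mean return r̄ = 53.40 / 6 = 8.9000%
Σ(r − r̄)² = (1.7 − 8.9000)² + (20.6 − 8.9000)² + … = 211.4000
population σ = √(211.4000 / 6) = √35.2333 = 5.9358%
Sharpe = (r̄ − rf) / σ = (8.9000 − 0.76) / 5.9358 = 8.1400 / 5.9358 = 1.3713

1.371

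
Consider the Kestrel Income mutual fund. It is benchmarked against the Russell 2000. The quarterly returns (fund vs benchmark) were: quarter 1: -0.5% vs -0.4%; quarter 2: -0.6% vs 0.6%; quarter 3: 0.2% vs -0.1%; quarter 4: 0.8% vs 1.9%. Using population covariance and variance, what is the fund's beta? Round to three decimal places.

r̄p = -0.0250%,  r̄m = 0.5000%
Cov = Σ(rp − r̄p)(rm − r̄m) / 4 = 0.3475
Var(rm) = Σ(rm − r̄m)² / 4 = 0.7850
β = Cov / Var = 0.3475 / 0.7850 = 0.4427

0.443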